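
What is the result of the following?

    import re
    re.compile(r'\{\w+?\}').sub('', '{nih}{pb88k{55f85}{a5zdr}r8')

'{pb88kr8'

Each match is replaced by ''.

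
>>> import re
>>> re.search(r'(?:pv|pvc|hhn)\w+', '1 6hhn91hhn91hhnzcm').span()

`re.search` scans for the first position where the pattern succeeds.
The match spans [3:19] → 'hhn91hhn91hhnzcm'.

(3, 19)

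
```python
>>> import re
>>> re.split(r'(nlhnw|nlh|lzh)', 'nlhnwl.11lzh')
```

['', 'nlhnw', 'l.11', 'lzh', '']

The regex engine tests alternatives in the order written; an earlier branch that matches wins even if a later one would match more.
Matches to split on: at [0:5] → 'nlhnw'; at [9:12] → 'lzh'.
With a capturing group present, the delimiter's captured portion is kept in the result list.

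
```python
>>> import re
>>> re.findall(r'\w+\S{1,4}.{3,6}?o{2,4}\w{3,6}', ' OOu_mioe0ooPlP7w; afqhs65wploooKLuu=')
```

The pattern matches one or more of a word character, then 1 to 4 of a non-whitespace character; then 3 to 6 of any character (lazy), then 2 to 4 of the literal 'o', then 3 to 6 of a word character.
`findall` yields the raw match text (2 of them) because the pattern has no groups.

['OOu_mioe0ooPlP7w', 'afqhs65wploooKLuu']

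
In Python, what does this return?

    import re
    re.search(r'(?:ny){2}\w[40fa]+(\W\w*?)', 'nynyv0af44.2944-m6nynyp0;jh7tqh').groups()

('.',)

The pattern matches the literal 'ny' repeated 2 times, then a word character, then one or more of one of [40fa]; then a non-word character, then zero or more of a word character (lazy) (captured).
Unlike `match`, `search` isn't anchored — it looks for the pattern anywhere in the string.
The match spans [0:11] → 'nynyv0af44.'.
Captured: group 1 = '.'.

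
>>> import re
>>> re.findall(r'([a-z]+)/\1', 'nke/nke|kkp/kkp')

The backreference `\1` re-matches whatever the first group consumed, character for character.
Walking the string: at [0:7] match 'nke/nke', group 1 = 'nke'; at [8:15] match 'kkp/kkp', group 1 = 'kkp'.
One capturing group, so `findall` returns just the captured substring from each match — 2 in all.

['nke', 'kkp']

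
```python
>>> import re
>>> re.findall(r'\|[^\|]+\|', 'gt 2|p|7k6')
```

`findall` yields the raw match text (1 of them) because the pattern has no groups.

['|p|']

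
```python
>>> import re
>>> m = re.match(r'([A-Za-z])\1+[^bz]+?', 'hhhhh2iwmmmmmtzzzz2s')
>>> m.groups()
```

('h',)

`\1` has to match the exact text group 1 already captured.
`re.match` only tries the pattern at the start of the string.
The match spans [0:6] → 'hhhhh2'.
Captured: group 1 = 'h'.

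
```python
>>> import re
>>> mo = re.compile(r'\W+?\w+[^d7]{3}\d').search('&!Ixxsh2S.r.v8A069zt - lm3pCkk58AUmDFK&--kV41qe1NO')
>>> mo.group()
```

Pattern: one or more of a non-word character (lazy); then one or more of a word character, then exactly 3 of any character except [d7], then a digit.
`re.search` scans for the first position where the pattern succeeds.
The match spans [0:8] → '&!Ixxsh2'.

'&!Ixxsh2'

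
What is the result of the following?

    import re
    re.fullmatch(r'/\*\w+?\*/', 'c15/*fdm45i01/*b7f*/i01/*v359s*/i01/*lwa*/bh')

`re.fullmatch` is like wrapping the pattern in `^…$` (in single-line mode).
Here the string isn't matched end-to-end, so the call returns None.

None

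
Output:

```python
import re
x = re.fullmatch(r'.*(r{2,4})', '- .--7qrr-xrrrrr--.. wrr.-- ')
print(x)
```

`re.fullmatch` requires the pattern to consume the entire string.
Here there's no way to consume every character, so the call returns None.

None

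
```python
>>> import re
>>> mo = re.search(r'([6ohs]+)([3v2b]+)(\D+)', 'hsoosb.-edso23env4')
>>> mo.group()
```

The match spans [0:12] → 'hsoosb.-edso'.

'hsoosb.-edso'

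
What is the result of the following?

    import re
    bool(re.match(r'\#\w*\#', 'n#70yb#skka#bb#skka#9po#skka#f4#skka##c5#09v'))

False

With `match`, the pattern is implicitly anchored at the beginning.
Here the pattern fails at index 0, so the call returns None, and `bool(None)` is False.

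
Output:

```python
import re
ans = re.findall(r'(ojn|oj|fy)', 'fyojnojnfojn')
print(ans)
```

['fy', 'ojn', 'ojn', 'ojn']

Alternation isn't longest-match — the leftmost alternative that fits at this position is chosen.
`findall` collects group 1 from each match (4 total).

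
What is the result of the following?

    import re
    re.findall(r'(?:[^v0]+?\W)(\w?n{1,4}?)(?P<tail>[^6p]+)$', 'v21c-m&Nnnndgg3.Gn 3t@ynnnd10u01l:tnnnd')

[('Nn', 'nndgg3.Gn 3t@ynnnd10u01l:tnnnd')]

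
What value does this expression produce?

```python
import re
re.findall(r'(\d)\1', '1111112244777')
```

['1', '1', '1', '2', '4', '7']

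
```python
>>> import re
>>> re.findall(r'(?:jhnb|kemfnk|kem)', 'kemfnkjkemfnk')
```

['kemfnk', 'kemfnk']

`|` is ordered: at each position the engine commits to the first alternative that works.
Matches: at [0:6] → 'kemfnk'; at [7:13] → 'kemfnk'.
With no groups in the pattern, `findall` gives back each whole match — 2 here.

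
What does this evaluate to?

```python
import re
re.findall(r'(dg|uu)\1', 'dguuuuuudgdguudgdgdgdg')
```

`\1` has to match the exact text group 1 already captured.
Scanning left to right: at [2:6] match 'uuuu', group 1 = 'uu'; at [8:12] match 'dgdg', group 1 = 'dg'; at [14:18] match 'dgdg', group 1 = 'dg'; at [18:22] match 'dgdg', group 1 = 'dg'.
With a single group, `findall` returns only what that group captured — 4 items.

['uu', 'dg', 'dg', 'dg']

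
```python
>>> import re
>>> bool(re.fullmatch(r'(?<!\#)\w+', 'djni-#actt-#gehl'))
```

The negative lookahead/lookbehind blocks any match where the forbidden context is present.
`re.fullmatch` requires the pattern to consume the entire string.
Here the string isn't matched end-to-end, so the call returns None, and `bool(None)` is False.

False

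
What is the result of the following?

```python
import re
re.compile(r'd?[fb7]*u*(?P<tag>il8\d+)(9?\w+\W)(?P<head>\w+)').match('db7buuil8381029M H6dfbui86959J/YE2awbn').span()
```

This matches optionally a literal 'd', then zero or more of one of [fb7], then zero or more of a literal 'u'; then the literal 'il8', then one or more of a digit (captured as 'tag'); then optionally the literal '9', then one or more of a word character, then a non-word character (captured); then one or more of a word character (captured as 'head').
`re.match` only tries the pattern at the start of the string.
The match spans [0:30] → 'db7buuil8381029M H6dfbui86959J'.
Captured: group 1 = 'il8381029', group 2 = 'M ', group 3 = 'H6dfbui86959J'.

(0, 30)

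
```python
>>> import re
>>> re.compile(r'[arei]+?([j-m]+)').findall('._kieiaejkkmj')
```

This matches one or more of one of [arei] (lazy); then one or more of a character in [j-m] (captured).
Scanning left to right: at [3:13] match 'ieiaejkkmj', group 1 = 'jkkmj'.
One capturing group, so `findall` returns just the captured substring from the one match — 1 in all.

['jkkmj']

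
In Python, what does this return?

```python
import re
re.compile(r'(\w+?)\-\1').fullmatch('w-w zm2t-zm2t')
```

None

A backreference is literal: `\1` must see the identical characters the first group matched.
`fullmatch` succeeds only if the pattern covers the string from start to end.
Here the string isn't matched end-to-end, so the call returns None.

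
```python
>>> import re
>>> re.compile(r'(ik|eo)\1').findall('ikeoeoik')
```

The backreference `\1` re-matches whatever the first group consumed, character for character.
With a single group, `findall` returns only what that group captured — 1 item.

['eo']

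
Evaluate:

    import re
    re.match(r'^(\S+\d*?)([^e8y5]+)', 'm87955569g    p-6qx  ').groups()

The match spans [0:21] → 'm87955569g    p-6qx  '.
Captured: group 1 = 'm87955569g', group 2 = '    p-6qx  '.

('m87955569g', '    p-6qx  ')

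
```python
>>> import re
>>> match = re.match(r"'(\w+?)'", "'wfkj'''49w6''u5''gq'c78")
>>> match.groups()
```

`match` is anchored at position 0; if the pattern doesn't fit there, it returns None.
The match spans [0:6] → "'wfkj'".
Captured: group 1 = 'wfkj'.

('wfkj',)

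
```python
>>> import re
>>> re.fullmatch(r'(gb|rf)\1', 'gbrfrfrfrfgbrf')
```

None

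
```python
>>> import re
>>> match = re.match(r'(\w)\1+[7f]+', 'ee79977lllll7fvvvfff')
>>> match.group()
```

'ee7'

`\1` has to match the exact text group 1 already captured.
`re.match` only tries the pattern at the start of the string.
The match spans [0:3] → 'ee7'.
Captured: group 1 = 'e'.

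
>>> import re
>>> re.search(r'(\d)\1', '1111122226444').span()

After group 1 captures some text, `\1` only succeeds where that same text appears again.
The match spans [0:2] → '11'.

(0, 2)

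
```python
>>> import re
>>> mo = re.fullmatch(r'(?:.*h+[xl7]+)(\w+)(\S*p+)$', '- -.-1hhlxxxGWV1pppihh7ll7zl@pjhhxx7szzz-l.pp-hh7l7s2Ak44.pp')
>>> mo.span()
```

(0, 60)

The pattern matches zero or more of any character, then one or more of the literal 'h', then one or more of one of [xl7] (non-capturing group); then one or more of a word character (captured); then zero or more of a non-whitespace character, then one or more of a literal 'p' (captured); then anchored at the end.
`re.fullmatch` is like wrapping the pattern in `^…$` (in single-line mode).
The match spans [0:60] → '- -.-1hhlxxxGWV1pppihh7ll7zl@pjhhxx7szzz-l.pp-hh7l7s2Ak44.pp'.
Captured: group 1 = 's2Ak44', group 2 = '.pp'.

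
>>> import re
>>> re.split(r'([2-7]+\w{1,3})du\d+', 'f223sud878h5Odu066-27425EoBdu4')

['f223sud878h', '5O', '-', '27425EoB', '']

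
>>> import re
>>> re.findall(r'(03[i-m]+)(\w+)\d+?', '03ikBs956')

[('03ik', 'Bs95')]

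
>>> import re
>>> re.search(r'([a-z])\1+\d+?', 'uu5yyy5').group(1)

After group 1 captures some text, `\1` only succeeds where that same text appears again.
`re.search` tries every starting position until one works.
The match spans [0:3] → 'uu5'.
Captured: group 1 = 'u'.

'u'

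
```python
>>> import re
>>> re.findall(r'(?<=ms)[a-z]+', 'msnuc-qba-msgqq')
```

Lookahead/lookbehind check context without consuming it, so the matched span excludes the asserted characters.
With no groups in the pattern, `findall` gives back each whole match — 2 here.

['nuc', 'gqq']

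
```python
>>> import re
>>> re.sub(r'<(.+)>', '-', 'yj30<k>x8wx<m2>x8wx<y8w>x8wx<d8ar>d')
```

'yj30-d'

`sub` substitutes '-' at each match site.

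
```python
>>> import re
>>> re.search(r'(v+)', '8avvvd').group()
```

'vvv'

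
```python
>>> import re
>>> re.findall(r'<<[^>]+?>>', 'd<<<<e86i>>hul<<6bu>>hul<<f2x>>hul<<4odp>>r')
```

Walking the string: at [1:11] → '<<<<e86i>>'; at [14:21] → '<<6bu>>'; at [24:31] → '<<f2x>>'; at [34:42] → '<<4odp>>'.
No capturing groups, so `findall` returns the 4 full match strings.

['<<<<e86i>>', '<<6bu>>', '<<f2x>>', '<<4odp>>']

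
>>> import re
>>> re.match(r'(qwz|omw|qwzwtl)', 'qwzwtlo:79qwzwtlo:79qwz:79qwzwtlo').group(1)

'qwz'

The match spans [0:3] → 'qwz'.
Captured: group 1 = 'qwz'.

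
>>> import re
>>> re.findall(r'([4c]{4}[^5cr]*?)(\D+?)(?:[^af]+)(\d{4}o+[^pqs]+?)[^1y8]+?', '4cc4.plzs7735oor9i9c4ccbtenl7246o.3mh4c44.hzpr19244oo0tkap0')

[('4cc4', '.', '9244oo0')]

Lazy quantifiers expand one character at a time until the remainder of the pattern can match.
3 groups means the one result is a tuple of 3 captured strings — 1 here.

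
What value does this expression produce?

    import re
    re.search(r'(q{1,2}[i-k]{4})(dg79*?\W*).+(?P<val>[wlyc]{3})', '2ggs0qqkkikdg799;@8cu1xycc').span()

Pattern: 1 to 2 of the literal 'q', then exactly 4 of a character in [i-k] (captured); then the literal 'dg7', then zero or more of the literal '9' (lazy), then zero or more of a non-word character (captured); then one or more of any character; then exactly 3 of one of [wlyc] (captured as 'val').
`re.search` scans for the first position where the pattern succeeds.
The match spans [5:26] → 'qqkkikdg799;@8cu1xycc'.
Captured: group 1 = 'qqkkik', group 2 = 'dg7', group 3 = 'ycc'.

(5, 26)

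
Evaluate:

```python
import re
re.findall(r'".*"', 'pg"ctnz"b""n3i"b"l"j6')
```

Scanning left to right: at [2:19] → '"ctnz"b""n3i"b"l"'.
With no groups in the pattern, `findall` gives back each whole match — 1 here.

['"ctnz"b""n3i"b"l"']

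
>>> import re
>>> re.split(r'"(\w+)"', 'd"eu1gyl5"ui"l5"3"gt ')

['d', 'eu1gyl5', 'ui', 'l5', '3"gt ']

Matches to split on: at [1:10] → '"eu1gyl5"'; at [12:16] → '"l5"'.
With a capturing group present, the delimiter's captured portion is kept in the result list.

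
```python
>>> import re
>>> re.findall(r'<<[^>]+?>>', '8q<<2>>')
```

Matches: at [2:7] → '<<2>>'.
`findall` yields the raw match text (1 of them) because the pattern has no groups.

['<<2>>']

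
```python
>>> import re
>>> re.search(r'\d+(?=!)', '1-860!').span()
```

(2, 5)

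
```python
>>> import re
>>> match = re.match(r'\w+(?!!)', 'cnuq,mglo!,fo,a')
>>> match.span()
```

The negative lookahead/lookbehind blocks any match where the forbidden context is present.
With `match`, the pattern is implicitly anchored at the beginning.
The match spans [0:4] → 'cnuq'.

(0, 4)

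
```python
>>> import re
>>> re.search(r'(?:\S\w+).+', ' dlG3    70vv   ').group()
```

The match spans [1:16] → 'dlG3    70vv   '.

'dlG3    70vv   '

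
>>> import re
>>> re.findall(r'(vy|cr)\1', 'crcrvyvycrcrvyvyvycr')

`\1` has to match the exact text group 1 already captured.
One capturing group, so `findall` returns just the captured substring from each match — 4 in all.

['cr', 'vy', 'cr', 'vy']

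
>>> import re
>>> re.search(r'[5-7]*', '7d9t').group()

'7'

The match spans [0:1] → '7'.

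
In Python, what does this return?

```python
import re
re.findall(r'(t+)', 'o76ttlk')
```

Pattern: one or more of a literal 't' (captured).
Scanning left to right: at [3:5] match 'tt', group 1 = 'tt'.
One capturing group, so `findall` returns just the captured substring from the one match — 1 in all.

['tt']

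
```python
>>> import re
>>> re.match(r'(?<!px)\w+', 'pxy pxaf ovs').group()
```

'pxy'

`re.match` only tries the pattern at the start of the string.
The match spans [0:3] → 'pxy'.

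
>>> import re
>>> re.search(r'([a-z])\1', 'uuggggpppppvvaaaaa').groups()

The match spans [0:2] → 'uu'.
Captured: group 1 = 'u'.

('u',)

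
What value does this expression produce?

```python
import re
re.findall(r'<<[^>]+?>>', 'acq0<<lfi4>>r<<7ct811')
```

['<<lfi4>>']

Matches: at [4:12] → '<<lfi4>>'.
`findall` yields the raw match text (1 of them) because the pattern has no groups.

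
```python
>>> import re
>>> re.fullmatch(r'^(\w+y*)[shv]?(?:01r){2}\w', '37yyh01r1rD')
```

`re.fullmatch` requires the pattern to consume the entire string.
Here the string isn't matched end-to-end, so the call returns None.

None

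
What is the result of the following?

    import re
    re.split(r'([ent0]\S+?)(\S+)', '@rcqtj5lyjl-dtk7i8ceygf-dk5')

This matches one of [ent0], then one or more of a non-whitespace character (lazy) (captured); then one or more of a non-whitespace character (captured).
Matches to split on: at [4:27] → 'tj5lyjl-dtk7i8ceygf-dk5'.
The group in the pattern means `split` returns the separators' captures alongside the pieces.

['@rcq', 'tj', '5lyjl-dtk7i8ceygf-dk5', '']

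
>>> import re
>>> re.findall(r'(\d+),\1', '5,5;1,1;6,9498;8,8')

['5', '1', '8']

After group 1 captures some text, `\1` only succeeds where that same text appears again.
One capturing group, so `findall` returns just the captured substring from each match — 3 in all.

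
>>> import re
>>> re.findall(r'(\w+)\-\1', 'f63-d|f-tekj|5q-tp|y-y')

['y']

`\1` is not a pattern — it's the concrete string captured by group 1, re-applied verbatim.
Matches: at [19:22] match 'y-y', group 1 = 'y'.
Because there's exactly one group, `findall` drops the full match and keeps group 1 from the one hit.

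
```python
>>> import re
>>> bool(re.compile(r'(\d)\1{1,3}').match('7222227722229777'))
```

False

`re.match` won't scan ahead — the pattern has to work from the very first character.
Here the pattern fails at index 0, so the call returns None, and `bool(None)` is False.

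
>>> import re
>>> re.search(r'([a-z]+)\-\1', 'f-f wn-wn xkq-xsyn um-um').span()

(0, 3)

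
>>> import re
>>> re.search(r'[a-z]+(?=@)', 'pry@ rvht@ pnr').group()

The positive lookaround only admits positions where the adjacent text matches; those characters stay outside the span.
The match spans [0:3] → 'pry'.

'pry'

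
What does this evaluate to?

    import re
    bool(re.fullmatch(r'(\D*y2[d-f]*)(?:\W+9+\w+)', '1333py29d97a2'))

False

The pattern matches zero or more of a non-digit, then the literal 'y2', then zero or more of a character in [d-f] (captured); then one or more of a non-word character, then one or more of the literal '9', then one or more of a word character (non-capturing group).
For `fullmatch`, every character of the input must be accounted for by the pattern.
Here the pattern can't cover the whole string, so the call returns None, and `bool(None)` is False.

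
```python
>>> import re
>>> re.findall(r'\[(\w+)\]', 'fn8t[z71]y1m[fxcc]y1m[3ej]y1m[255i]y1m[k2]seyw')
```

Scanning left to right: at [4:9] match '[z71]', group 1 = 'z71'; at [12:18] match '[fxcc]', group 1 = 'fxcc'; at [21:26] match '[3ej]', group 1 = '3ej'; at [29:35] match '[255i]', group 1 = '255i'; at [38:42] match '[k2]', group 1 = 'k2'.
`findall` collects group 1 from each match (5 total).

['z71', 'fxcc', '3ej', '255i', 'k2']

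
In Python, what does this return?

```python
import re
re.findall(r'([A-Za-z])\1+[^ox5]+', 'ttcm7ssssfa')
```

A backreference is literal: `\1` must see the identical characters the first group matched.
Scanning left to right: at [0:11] match 'ttcm7ssssfa', group 1 = 't'.
`findall` collects group 1 from the one match (1 total).

['t']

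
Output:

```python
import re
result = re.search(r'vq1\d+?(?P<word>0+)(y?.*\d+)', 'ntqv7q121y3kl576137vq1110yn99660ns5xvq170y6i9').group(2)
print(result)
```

yn99660ns5xvq170y6i9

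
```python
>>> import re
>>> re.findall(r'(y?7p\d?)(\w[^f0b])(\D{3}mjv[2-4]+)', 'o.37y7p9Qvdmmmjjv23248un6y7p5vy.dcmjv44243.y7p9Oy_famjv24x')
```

[('y7p5', 'vy', '.dcmjv44243'), ('y7p9', 'Oy', '_famjv24')]

Pattern: optionally a literal 'y', then the literal '7p', then optionally a digit (captured); then a word character, then any character except [f0b] (captured); then exactly 3 of a non-digit, then the literal 'mjv', then one or more of a character in [2-4] (captured).
Walking the string: at [25:42] match 'y7p5vy.dcmjv44243', groups = ('y7p5', 'vy', '.dcmjv44243'); at [43:57] match 'y7p9Oy_famjv24', groups = ('y7p9', 'Oy', '_famjv24').
3 groups means each result is a tuple of 3 captured strings — 2 here.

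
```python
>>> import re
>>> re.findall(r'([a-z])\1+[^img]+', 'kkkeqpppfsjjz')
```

`\1` has to match the exact text group 1 already captured.
One capturing group, so `findall` returns just the captured substring from the one match — 1 in all.

['k']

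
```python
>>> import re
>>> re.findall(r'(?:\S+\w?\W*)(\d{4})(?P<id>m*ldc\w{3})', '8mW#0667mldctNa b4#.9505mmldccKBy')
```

[('0667', 'mldctNa'), ('9505', 'mmldccKB')]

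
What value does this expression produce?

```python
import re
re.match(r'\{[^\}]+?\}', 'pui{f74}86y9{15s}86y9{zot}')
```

With `match`, the pattern is implicitly anchored at the beginning.
Here the string doesn't start with a match, so the call returns None.

None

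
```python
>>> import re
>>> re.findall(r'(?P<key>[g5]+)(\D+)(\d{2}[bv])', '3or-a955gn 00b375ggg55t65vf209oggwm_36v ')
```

The pattern matches one or more of one of [g5] (captured as 'key'); then one or more of a non-digit (captured); then exactly 2 of a digit, then one of [bv] (captured).
With 3 capturing groups, `findall` returns a 3-tuple per match.

[('55g', 'n ', '00b'), ('5ggg55', 't', '65v'), ('gg', 'wm_', '36v')]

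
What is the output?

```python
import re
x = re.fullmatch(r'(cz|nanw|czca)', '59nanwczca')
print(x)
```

For `fullmatch`, every character of the input must be accounted for by the pattern.
Here the pattern can't cover the whole string, so the call returns None.

None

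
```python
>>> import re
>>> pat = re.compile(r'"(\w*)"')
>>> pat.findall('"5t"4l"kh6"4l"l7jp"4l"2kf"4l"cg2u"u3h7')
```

['5t', 'kh6', 'l7jp', '2kf', 'cg2u']

Matches: at [0:4] match '"5t"', group 1 = '5t'; at [6:11] match '"kh6"', group 1 = 'kh6'; at [13:19] match '"l7jp"', group 1 = 'l7jp'; at [21:26] match '"2kf"', group 1 = '2kf'; at [28:34] match '"cg2u"', group 1 = 'cg2u'.
One capturing group, so `findall` returns just the captured substring from each match — 5 in all.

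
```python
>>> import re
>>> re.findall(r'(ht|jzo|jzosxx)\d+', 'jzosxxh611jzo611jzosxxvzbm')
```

`findall` collects group 1 from the one match (1 total).

['jzo']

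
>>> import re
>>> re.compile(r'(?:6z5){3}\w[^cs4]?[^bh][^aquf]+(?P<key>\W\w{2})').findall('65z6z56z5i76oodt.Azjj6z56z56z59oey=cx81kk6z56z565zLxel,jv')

Pattern: the literal '6z5' repeated 3 times, then a word character; then optionally any character except [cs4], then any character except [bh], then one or more of any character except [aquf]; then a non-word character, then exactly 2 of a word character (captured as 'key').
Walking the string: at [21:57] match '6z56z56z59oey=cx81kk6z56z565zLxel,jv', group 1 = ',jv'.
One capturing group, so `findall` returns just the captured substring from the one match — 1 in all.

[',jv']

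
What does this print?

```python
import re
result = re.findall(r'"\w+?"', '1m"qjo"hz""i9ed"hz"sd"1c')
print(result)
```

['"qjo"', '"i9ed"', '"sd"']

With no groups in the pattern, `findall` gives back each whole match — 3 here.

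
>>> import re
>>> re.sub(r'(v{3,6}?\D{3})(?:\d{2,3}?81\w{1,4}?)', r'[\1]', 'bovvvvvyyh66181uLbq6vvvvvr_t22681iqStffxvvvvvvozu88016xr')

'bo[vvvvvyyh]Lbq6[vvvvvr_t]qStffxvvvvvvozu88016xr'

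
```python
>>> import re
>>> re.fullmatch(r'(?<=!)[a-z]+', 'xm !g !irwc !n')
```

None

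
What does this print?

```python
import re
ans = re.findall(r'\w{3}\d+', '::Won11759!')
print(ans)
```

This matches exactly 3 of a word character; then one or more of a digit.
Walking the string: at [2:10] → 'Won11759'.
Since nothing is captured, `findall` lists the 1 matched substring directly.

['Won11759']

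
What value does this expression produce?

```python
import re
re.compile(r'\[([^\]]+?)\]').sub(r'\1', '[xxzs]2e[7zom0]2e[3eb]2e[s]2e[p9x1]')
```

`\1` in the replacement pulls in group 1's text for each match.

'xxzs2e7zom02e3eb2es2ep9x1'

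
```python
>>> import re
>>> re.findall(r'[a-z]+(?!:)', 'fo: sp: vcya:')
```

['f', 's', 'vcy']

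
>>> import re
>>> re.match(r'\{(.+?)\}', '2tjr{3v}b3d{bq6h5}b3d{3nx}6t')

`match` is anchored at position 0; if the pattern doesn't fit there, it returns None.
Here the pattern fails at index 0, so the call returns None.

None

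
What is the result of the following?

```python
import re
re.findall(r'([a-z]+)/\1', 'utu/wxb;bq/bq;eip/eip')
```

['bq', 'eip']

`\1` is not a pattern — it's the concrete string captured by group 1, re-applied verbatim.
Matches: at [8:13] match 'bq/bq', group 1 = 'bq'; at [14:21] match 'eip/eip', group 1 = 'eip'.
One capturing group, so `findall` returns just the captured substring from each match — 2 in all.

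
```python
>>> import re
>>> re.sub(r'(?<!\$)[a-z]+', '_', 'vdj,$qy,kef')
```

'_,$q_,_'

Because the assertion is negative and zero-width, positions next to the forbidden text are skipped.
`sub` substitutes '_' at each match site.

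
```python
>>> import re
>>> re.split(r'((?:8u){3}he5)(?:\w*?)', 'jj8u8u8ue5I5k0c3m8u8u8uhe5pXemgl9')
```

['jj8u8u8ue5I5k0c3m', '8u8u8uhe5', 'pXemgl9']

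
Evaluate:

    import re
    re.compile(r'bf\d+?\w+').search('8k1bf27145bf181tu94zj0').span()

(3, 22)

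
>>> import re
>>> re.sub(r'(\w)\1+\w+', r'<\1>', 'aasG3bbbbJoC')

'<a>'

A backreference is literal: `\1` must see the identical characters the first group matched.
Matches: at [0:12] → 'aasG3bbbbJoC'.
`\1` in the replacement pulls in group 1's text for each match.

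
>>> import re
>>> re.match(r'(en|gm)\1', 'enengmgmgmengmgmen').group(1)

After group 1 captures some text, `\1` only succeeds where that same text appears again.
`match` is anchored at position 0; if the pattern doesn't fit there, it returns None.
The match spans [0:4] → 'enen'.
Captured: group 1 = 'en'.

'en'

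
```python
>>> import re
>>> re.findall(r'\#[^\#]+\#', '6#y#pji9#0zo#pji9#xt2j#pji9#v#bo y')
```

['#y#', '#0zo#', '#xt2j#', '#v#']

Matches: at [1:4] → '#y#'; at [8:13] → '#0zo#'; at [17:23] → '#xt2j#'; at [27:30] → '#v#'.
Since nothing is captured, `findall` lists the 4 matched substrings directly.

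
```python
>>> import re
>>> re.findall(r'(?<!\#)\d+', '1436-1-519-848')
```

['1436', '1', '519', '848']

A negative assertion filters positions out without eating any characters.
Scanning left to right: at [0:4] → '1436'; at [5:6] → '1'; at [7:10] → '519'; at [11:14] → '848'.
`findall` yields the raw match text (4 of them) because the pattern has no groups.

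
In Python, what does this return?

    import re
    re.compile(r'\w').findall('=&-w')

['w']

Pattern: a word character.
Scanning left to right: at [3:4] → 'w'.
No capturing groups, so `findall` returns the 1 full match string.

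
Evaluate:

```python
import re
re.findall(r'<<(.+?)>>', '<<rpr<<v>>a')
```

['rpr<<v']

One capturing group, so `findall` returns just the captured substring from the one match — 1 in all.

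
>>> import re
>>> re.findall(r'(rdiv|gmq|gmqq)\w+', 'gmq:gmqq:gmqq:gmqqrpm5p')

['gmq', 'gmq', 'gmq']

Branches in `(...|...)` are attempted left-to-right; the first branch that allows the whole pattern to succeed is taken.
Walking the string: at [4:8] match 'gmqq', group 1 = 'gmq'; at [9:13] match 'gmqq', group 1 = 'gmq'; at [14:23] match 'gmqqrpm5p', group 1 = 'gmq'.
One capturing group, so `findall` returns just the captured substring from each match — 3 in all.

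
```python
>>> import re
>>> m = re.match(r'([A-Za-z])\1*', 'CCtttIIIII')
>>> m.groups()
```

The match spans [0:2] → 'CC'.
Captured: group 1 = 'C'.

('C',)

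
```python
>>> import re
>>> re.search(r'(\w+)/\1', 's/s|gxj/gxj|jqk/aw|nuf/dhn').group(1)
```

The backreference `\1` re-matches whatever the first group consumed, character for character.
Unlike `match`, `search` isn't anchored — it looks for the pattern anywhere in the string.
The match spans [0:3] → 's/s'.
Captured: group 1 = 's'.

's'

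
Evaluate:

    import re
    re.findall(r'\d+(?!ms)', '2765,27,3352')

The negative lookaround is zero-width — it rules out positions where the adjacent text would match, without consuming anything.
Since nothing is captured, `findall` lists the 3 matched substrings directly.

['2765', '27', '3352']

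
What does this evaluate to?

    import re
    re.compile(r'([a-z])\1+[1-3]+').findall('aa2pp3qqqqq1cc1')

The backreference `\1` re-matches whatever the first group consumed, character for character.
Walking the string: at [0:3] match 'aa2', group 1 = 'a'; at [3:6] match 'pp3', group 1 = 'p'; at [6:12] match 'qqqqq1', group 1 = 'q'; at [12:15] match 'cc1', group 1 = 'c'.
Because there's exactly one group, `findall` drops the full match and keeps group 1 from each hit.

['a', 'p', 'q', 'c']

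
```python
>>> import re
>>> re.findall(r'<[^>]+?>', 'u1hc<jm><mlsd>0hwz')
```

No capturing groups, so `findall` returns the 2 full match strings.

['<jm>', '<mlsd>']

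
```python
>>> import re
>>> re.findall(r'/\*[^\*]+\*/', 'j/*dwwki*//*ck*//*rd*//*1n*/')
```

['/*dwwki*/', '/*ck*/', '/*rd*/', '/*1n*/']

With no groups in the pattern, `findall` gives back each whole match — 4 here.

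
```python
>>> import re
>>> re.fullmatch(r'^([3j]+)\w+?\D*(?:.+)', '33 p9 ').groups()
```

('3',)

Pattern: anchored at the start of the string; then one or more of one of [3j] (captured); then one or more of a word character (lazy), then zero or more of a non-digit; then one or more of any character (non-capturing group).
`re.fullmatch` is like wrapping the pattern in `^…$` (in single-line mode).
The match spans [0:6] → '33 p9 '.
Captured: group 1 = '3'.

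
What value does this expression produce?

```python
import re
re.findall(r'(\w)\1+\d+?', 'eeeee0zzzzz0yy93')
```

After group 1 captures some text, `\1` only succeeds where that same text appears again.
Scanning left to right: at [0:6] match 'eeeee0', group 1 = 'e'; at [6:12] match 'zzzzz0', group 1 = 'z'; at [12:15] match 'yy9', group 1 = 'y'.
With a single group, `findall` returns only what that group captured — 3 items.

['e', 'z', 'y']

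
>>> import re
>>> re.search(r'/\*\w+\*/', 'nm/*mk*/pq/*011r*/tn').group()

The match spans [2:8] → '/*mk*/'.

'/*mk*/'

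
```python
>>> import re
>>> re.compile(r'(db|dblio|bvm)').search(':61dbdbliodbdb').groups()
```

('db',)

Unlike `match`, `search` isn't anchored — it looks for the pattern anywhere in the string.
The match spans [3:5] → 'db'.
Captured: group 1 = 'db'.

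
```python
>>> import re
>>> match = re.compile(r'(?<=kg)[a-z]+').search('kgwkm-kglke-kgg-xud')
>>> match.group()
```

'wkm'

Because the assertion is zero-width, the text it checks is not consumed and won't appear in the result.
`search` walks the string left to right and returns the first match it finds.
The match spans [2:5] → 'wkm'.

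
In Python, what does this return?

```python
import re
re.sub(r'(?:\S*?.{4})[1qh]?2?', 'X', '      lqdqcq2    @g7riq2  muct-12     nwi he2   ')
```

Pattern: zero or more of a non-whitespace character (lazy), then exactly 4 of any character (non-capturing group); then optionally one of [1qh], then optionally the literal '2'.
Matches: at [0:4] → '    '; at [4:8] → '  lq'; at [8:13] → 'dqcq2'; at [13:17] → '    '; at [17:21] → '@g7r'; ….
Each match is replaced by 'X'.

'XXXXXXXXXXX   '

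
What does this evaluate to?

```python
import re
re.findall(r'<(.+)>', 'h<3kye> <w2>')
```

With a single group, `findall` returns only what that group captured — 1 item.

['3kye> <w2']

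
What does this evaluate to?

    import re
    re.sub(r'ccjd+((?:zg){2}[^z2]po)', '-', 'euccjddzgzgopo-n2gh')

Pattern: the literal 'ccj', then one or more of a literal 'd'; then the literal 'zg' repeated 2 times, then any character except [z2], then the literal 'po' (captured).
Matches: at [2:14] → 'ccjddzgzgopo'.
Every occurrence is swapped for '-'.

'eu--n2gh'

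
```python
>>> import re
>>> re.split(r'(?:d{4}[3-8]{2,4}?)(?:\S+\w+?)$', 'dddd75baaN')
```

['', '']

Pattern: exactly 4 of the literal 'd', then 2 to 4 of a character in [3-8] (lazy) (non-capturing group); then one or more of a non-whitespace character, then one or more of a word character (lazy) (non-capturing group); then anchored at the end.
Matches to split on: at [0:10] → 'dddd75baaN'.
Each match becomes a cut point; 2 segments remain.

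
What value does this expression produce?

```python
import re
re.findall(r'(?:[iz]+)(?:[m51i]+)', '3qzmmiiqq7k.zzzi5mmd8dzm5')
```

['zmmii', 'zzzi5mm', 'zm5']

The pattern matches one or more of one of [iz] (non-capturing group); then one or more of one of [m51i] (non-capturing group).
Since nothing is captured, `findall` lists the 3 matched substrings directly.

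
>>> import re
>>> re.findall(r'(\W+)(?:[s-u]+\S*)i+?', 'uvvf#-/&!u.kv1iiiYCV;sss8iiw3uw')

The pattern matches one or more of a non-word character (captured); then one or more of a character in [s-u], then zero or more of a non-whitespace character (non-capturing group); then one or more of a literal 'i' (lazy).
`findall` collects group 1 from the one match (1 total).

['#-/&!']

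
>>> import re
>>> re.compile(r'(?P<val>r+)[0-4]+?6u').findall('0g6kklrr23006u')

Pattern: one or more of a literal 'r' (captured as 'val'); then one or more of a character in [0-4] (lazy), then the literal '6u'.
Matches: at [6:14] match 'rr23006u', group 1 = 'rr'.
One capturing group, so `findall` returns just the captured substring from the one match — 1 in all.

['rr']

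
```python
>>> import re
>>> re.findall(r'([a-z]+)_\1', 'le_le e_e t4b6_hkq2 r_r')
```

['le', 'e', 'r']

The backreference `\1` re-matches whatever the first group consumed, character for character.
Matches: at [0:5] match 'le_le', group 1 = 'le'; at [6:9] match 'e_e', group 1 = 'e'; at [20:23] match 'r_r', group 1 = 'r'.
Because there's exactly one group, `findall` drops the full match and keeps group 1 from each hit.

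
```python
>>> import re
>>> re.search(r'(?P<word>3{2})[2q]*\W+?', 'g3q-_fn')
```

None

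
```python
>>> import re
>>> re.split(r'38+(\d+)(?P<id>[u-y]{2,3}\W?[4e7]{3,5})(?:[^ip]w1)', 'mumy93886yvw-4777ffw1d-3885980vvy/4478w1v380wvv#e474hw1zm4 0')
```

['mumy93886yvw-4777ffw1d-', '5980', 'vvy/447', 'v', '0', 'wvv#e474', 'zm4 0']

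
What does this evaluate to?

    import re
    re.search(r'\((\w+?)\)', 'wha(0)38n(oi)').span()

`re.search` scans for the first position where the pattern succeeds.
The match spans [3:6] → '(0)'.
Captured: group 1 = '0'.

(3, 6)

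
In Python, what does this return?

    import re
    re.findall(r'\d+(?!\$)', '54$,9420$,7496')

['5', '942', '7496']

`(?!…)`/`(?<!…)` only lets a position through if the neighbouring text does NOT match; no characters are consumed.
Scanning left to right: at [0:1] → '5'; at [4:7] → '942'; at [10:14] → '7496'.
No capturing groups, so `findall` returns the 3 full match strings.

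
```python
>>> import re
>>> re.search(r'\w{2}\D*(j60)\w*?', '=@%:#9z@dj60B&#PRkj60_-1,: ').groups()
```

('j60',)

The match spans [5:12] → '9z@dj60'.
Captured: group 1 = 'j60'.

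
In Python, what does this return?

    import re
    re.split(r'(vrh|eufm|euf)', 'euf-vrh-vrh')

['', 'euf', '-', 'vrh', '-', 'vrh', '']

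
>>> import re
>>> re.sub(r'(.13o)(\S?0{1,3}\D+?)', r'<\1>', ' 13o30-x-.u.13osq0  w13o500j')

'< 13o>x-.u.13osq0  <w13o>'

Pattern: any character, then the literal '13o' (captured); then optionally a non-whitespace character, then 1 to 3 of the literal '0', then one or more of a non-digit (lazy) (captured).
`\1` in the replacement pulls in group 1's text for each match.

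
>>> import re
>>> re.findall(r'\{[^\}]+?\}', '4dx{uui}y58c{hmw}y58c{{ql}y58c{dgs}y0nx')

['{uui}', '{hmw}', '{{ql}', '{dgs}']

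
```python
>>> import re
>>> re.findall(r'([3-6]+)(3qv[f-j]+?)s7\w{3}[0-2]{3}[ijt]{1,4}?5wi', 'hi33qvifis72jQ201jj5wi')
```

With 2 capturing groups, `findall` returns a 2-tuple per match.

[('3', '3qvifi')]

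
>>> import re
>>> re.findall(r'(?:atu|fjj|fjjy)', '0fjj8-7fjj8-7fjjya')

['fjj', 'fjj', 'fjj']

The regex engine tests alternatives in the order written; an earlier branch that matches wins even if a later one would match more.
Walking the string: at [1:4] → 'fjj'; at [7:10] → 'fjj'; at [13:16] → 'fjj'.
No capturing groups, so `findall` returns the 3 full match strings.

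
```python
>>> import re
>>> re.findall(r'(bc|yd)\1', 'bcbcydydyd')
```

['bc', 'yd']

The backreference `\1` re-matches whatever the first group consumed, character for character.
With a single group, `findall` returns only what that group captured — 2 items.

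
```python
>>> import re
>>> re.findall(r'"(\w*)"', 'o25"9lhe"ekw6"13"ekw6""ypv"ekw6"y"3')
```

['9lhe', '13', '', 'ekw6']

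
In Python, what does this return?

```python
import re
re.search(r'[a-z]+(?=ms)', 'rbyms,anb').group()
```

Lookahead/lookbehind check context without consuming it, so the matched span excludes the asserted characters.
The match spans [0:3] → 'rby'.

'rby'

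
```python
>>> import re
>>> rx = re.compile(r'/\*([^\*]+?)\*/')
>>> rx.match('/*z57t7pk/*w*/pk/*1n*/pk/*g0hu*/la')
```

None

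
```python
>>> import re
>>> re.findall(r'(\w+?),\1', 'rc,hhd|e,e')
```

['e']

The backreference `\1` re-matches whatever the first group consumed, character for character.
Walking the string: at [7:10] match 'e,e', group 1 = 'e'.
One capturing group, so `findall` returns just the captured substring from the one match — 1 in all.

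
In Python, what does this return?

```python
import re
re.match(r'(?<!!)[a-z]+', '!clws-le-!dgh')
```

The negative lookaround is zero-width — it rules out positions where the adjacent text would match, without consuming anything.
`re.match` only tries the pattern at the start of the string.
Here the string doesn't start with a match, so the call returns None.

None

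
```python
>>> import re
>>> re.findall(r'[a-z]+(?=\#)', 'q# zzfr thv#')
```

['q', 'thv']

Because the assertion is zero-width, the text it checks is not consumed and won't appear in the result.
Matches: at [0:1] → 'q'; at [8:11] → 'thv'.
`findall` yields the raw match text (2 of them) because the pattern has no groups.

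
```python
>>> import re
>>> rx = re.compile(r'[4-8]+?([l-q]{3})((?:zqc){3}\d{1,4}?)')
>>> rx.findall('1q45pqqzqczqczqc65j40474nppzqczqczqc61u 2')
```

A non-greedy quantifier consumes as few characters as it can — just enough that the remainder of the pattern still matches from where it stops; whatever follows it matches normally.
With 2 capturing groups, `findall` returns a 2-tuple per match.

[('pqq', 'zqczqczqc6'), ('npp', 'zqczqczqc6')]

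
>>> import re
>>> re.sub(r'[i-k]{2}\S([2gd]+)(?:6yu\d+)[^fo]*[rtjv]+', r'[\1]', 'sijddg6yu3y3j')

's[dg]'

The pattern matches exactly 2 of a character in [i-k], then a non-whitespace character; then one or more of one of [2gd] (captured); then the literal '6yu', then one or more of a digit (non-capturing group); then zero or more of any character except [fo]; then one or more of one of [rtjv].
Matches: at [1:13] → 'ijddg6yu3y3j'.
Each match is replaced using the text its own group 1 captured.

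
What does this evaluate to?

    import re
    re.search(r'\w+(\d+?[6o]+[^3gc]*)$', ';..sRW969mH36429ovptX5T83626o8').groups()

Pattern: one or more of a word character; then one or more of a digit (lazy), then one or more of one of [6o], then zero or more of any character except [3gc] (captured); then anchored at the end.
Unlike `match`, `search` isn't anchored — it looks for the pattern anywhere in the string.
The match spans [3:30] → 'sRW969mH36429ovptX5T83626o8'.
Captured: group 1 = '6o8'.

('6o8',)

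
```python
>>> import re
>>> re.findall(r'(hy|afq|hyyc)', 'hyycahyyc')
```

Alternation isn't longest-match — the leftmost alternative that fits at this position is chosen.
Scanning left to right: at [0:2] match 'hy', group 1 = 'hy'; at [5:7] match 'hy', group 1 = 'hy'.
`findall` collects group 1 from each match (2 total).

['hy', 'hy']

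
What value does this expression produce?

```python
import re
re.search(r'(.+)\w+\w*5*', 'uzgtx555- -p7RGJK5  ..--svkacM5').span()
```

Pattern: one or more of any character (captured); then one or more of a word character; then zero or more of a word character, then zero or more of a literal '5'.
`search` walks the string left to right and returns the first match it finds.
The match spans [0:31] → 'uzgtx555- -p7RGJK5  ..--svkacM5'.
Captured: group 1 = 'uzgtx555- -p7RGJK5  ..--svkacM'.

(0, 31)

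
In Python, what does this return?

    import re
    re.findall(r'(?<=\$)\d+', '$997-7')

Lookahead/lookbehind check context without consuming it, so the matched span excludes the asserted characters.
Walking the string: at [1:4] → '997'.
`findall` yields the raw match text (1 of them) because the pattern has no groups.

['997']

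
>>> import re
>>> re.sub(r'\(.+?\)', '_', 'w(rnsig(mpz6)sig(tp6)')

'w_sig_'

A `+?`/`*?`/`{m,n}?` starts at its minimum and grows only as far as needed for what follows to match.
Matches: at [1:13] → '(rnsig(mpz6)'; at [16:21] → '(tp6)'.
Each match is replaced by '_'.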